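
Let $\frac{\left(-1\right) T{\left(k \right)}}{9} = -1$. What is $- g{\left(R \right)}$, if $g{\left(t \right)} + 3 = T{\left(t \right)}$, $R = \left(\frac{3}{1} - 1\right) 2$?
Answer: $-6$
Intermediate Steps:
$R = 4$ ($R = \left(3 \cdot 1 - 1\right) 2 = \left(3 - 1\right) 2 = 2 \cdot 2 = 4$)
$T{\left(k \right)} = 9$ ($T{\left(k \right)} = \left(-9\right) \left(-1\right) = 9$)
$g{\left(t \right)} = 6$ ($g{\left(t \right)} = -3 + 9 = 6$)
$- g{\left(R \right)} = \left(-1\right) 6 = -6$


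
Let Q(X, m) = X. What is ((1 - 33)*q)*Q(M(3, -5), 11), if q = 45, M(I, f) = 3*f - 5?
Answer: 28800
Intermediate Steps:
M(I, f) = -5 + 3*f
((1 - 33)*q)*Q(M(3, -5), 11) = ((1 - 33)*45)*(-5 + 3*(-5)) = (-32*45)*(-5 - 15) = -1440*(-20) = 28800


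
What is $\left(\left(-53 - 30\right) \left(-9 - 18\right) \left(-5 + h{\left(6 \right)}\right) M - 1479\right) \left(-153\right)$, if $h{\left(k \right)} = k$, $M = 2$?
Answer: $-459459$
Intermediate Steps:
$\left(\left(-53 - 30\right) \left(-9 - 18\right) \left(-5 + h{\left(6 \right)}\right) M - 1479\right) \left(-153\right) = \left(\left(-53 - 30\right) \left(-9 - 18\right) \left(-5 + 6\right) 2 - 1479\right) \left(-153\right) = \left(\left(-83\right) \left(-27\right) 1 \cdot 2 - 1479\right) \left(-153\right) = \left(2241 \cdot 2 - 1479\right) \left(-153\right) = \left(4482 - 1479\right) \left(-153\right) = 3003 \left(-153\right) = -459459$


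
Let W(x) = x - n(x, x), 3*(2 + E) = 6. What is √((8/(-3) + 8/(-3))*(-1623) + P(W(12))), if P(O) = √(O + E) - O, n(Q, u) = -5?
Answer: √(8639 + √17) ≈ 92.968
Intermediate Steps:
E = 0 (E = -2 + (⅓)*6 = -2 + 2 = 0)
W(x) = 5 + x (W(x) = x - 1*(-5) = x + 5 = 5 + x)
P(O) = √O - O (P(O) = √(O + 0) - O = √O - O)
√((8/(-3) + 8/(-3))*(-1623) + P(W(12))) = √((8/(-3) + 8/(-3))*(-1623) + (√(5 + 12) - (5 + 12))) = √((8*(-⅓) + 8*(-⅓))*(-1623) + (√17 - 1*17)) = √((-8/3 - 8/3)*(-1623) + (√17 - 17)) = √(-16/3*(-1623) + (-17 + √17)) = √(8656 + (-17 + √17)) = √(8639 + √17)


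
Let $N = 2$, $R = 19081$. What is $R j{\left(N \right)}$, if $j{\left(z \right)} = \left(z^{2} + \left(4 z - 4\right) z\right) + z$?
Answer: $267134$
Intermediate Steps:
$j{\left(z \right)} = z + z^{2} + z \left(-4 + 4 z\right)$ ($j{\left(z \right)} = \left(z^{2} + \left(-4 + 4 z\right) z\right) + z = \left(z^{2} + z \left(-4 + 4 z\right)\right) + z = z + z^{2} + z \left(-4 + 4 z\right)$)
$R j{\left(N \right)} = 19081 \cdot 2 \left(-3 + 5 \cdot 2\right) = 19081 \cdot 2 \left(-3 + 10\right) = 19081 \cdot 2 \cdot 7 = 19081 \cdot 14 = 267134$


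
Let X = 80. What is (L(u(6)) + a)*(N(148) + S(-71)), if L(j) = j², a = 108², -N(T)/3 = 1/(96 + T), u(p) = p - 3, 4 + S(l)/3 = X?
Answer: 649357317/244 ≈ 2.6613e+6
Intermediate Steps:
S(l) = 228 (S(l) = -12 + 3*80 = -12 + 240 = 228)
u(p) = -3 + p
N(T) = -3/(96 + T)
a = 11664
(L(u(6)) + a)*(N(148) + S(-71)) = ((-3 + 6)² + 11664)*(-3/(96 + 148) + 228) = (3² + 11664)*(-3/244 + 228) = (9 + 11664)*(-3*1/244 + 228) = 11673*(-3/244 + 228) = 11673*(55629/244) = 649357317/244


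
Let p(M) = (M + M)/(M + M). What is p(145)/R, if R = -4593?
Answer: -1/4593 ≈ -0.00021772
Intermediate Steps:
p(M) = 1 (p(M) = (2*M)/((2*M)) = (2*M)*(1/(2*M)) = 1)
p(145)/R = 1/(-4593) = 1*(-1/4593) = -1/4593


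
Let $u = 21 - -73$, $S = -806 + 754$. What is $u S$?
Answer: $-4888$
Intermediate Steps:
$S = -52$
$u = 94$ ($u = 21 + 73 = 94$)
$u S = 94 \left(-52\right) = -4888$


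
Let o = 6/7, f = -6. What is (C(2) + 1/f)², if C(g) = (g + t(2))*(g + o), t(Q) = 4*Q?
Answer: 1423249/1764 ≈ 806.83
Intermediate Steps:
o = 6/7 (o = 6*(⅐) = 6/7 ≈ 0.85714)
C(g) = (8 + g)*(6/7 + g) (C(g) = (g + 4*2)*(g + 6/7) = (g + 8)*(6/7 + g) = (8 + g)*(6/7 + g))
(C(2) + 1/f)² = ((48/7 + 2² + (62/7)*2) + 1/(-6))² = ((48/7 + 4 + 124/7) - ⅙)² = (200/7 - ⅙)² = (1193/42)² = 1423249/1764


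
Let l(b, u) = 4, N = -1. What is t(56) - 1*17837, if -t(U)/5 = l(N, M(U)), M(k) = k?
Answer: -17857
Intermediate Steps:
t(U) = -20 (t(U) = -5*4 = -20)
t(56) - 1*17837 = -20 - 1*17837 = -20 - 17837 = -17857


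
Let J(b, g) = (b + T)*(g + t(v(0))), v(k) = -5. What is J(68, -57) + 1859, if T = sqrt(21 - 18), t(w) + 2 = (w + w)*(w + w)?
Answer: 4647 + 41*sqrt(3) ≈ 4718.0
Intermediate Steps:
t(w) = -2 + 4*w**2 (t(w) = -2 + (w + w)*(w + w) = -2 + (2*w)*(2*w) = -2 + 4*w**2)
T = sqrt(3) ≈ 1.7320
J(b, g) = (98 + g)*(b + sqrt(3)) (J(b, g) = (b + sqrt(3))*(g + (-2 + 4*(-5)**2)) = (b + sqrt(3))*(g + (-2 + 4*25)) = (b + sqrt(3))*(g + (-2 + 100)) = (b + sqrt(3))*(g + 98) = (b + sqrt(3))*(98 + g) = (98 + g)*(b + sqrt(3)))
J(68, -57) + 1859 = (98*68 + 98*sqrt(3) + 68*(-57) - 57*sqrt(3)) + 1859 = (6664 + 98*sqrt(3) - 3876 - 57*sqrt(3)) + 1859 = (2788 + 41*sqrt(3)) + 1859 = 4647 + 41*sqrt(3)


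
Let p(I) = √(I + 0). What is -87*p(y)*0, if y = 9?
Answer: 0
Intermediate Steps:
p(I) = √I
-87*p(y)*0 = -87*√9*0 = -87*3*0 = -261*0 = 0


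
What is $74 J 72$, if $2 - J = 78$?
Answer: $-404928$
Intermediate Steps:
$J = -76$ ($J = 2 - 78 = -76$)
$74 J 72 = 74 \left(-76\right) 72 = \left(-5624\right) 72 = -404928$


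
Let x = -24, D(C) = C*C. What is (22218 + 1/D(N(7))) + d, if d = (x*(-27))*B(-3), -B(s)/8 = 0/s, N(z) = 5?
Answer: 555451/25 ≈ 22218.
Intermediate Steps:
D(C) = C²
B(s) = 0 (B(s) = -0/s = -8*0 = 0)
d = 0 (d = -24*(-27)*0 = 648*0 = 0)
(22218 + 1/D(N(7))) + d = (22218 + 1/(5²)) + 0 = (22218 + 1/25) + 0 = 555451/25 + 0 = 555451/25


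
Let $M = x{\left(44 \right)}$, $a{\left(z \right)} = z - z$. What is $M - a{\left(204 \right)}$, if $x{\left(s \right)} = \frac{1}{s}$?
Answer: $\frac{1}{44} \approx 0.022727$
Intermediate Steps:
$a{\left(z \right)} = 0$
$M = \frac{1}{44} \approx 0.022727$
$M - a{\left(204 \right)} = \frac{1}{44} - 0 = \frac{1}{44} + 0 = \frac{1}{44}$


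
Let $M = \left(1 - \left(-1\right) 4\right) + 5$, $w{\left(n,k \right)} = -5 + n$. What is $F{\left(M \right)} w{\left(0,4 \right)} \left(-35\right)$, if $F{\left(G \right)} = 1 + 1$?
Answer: $350$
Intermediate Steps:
$M = 10$ ($M = \left(1 - -4\right) + 5 = \left(1 + 4\right) + 5 = 5 + 5 = 10$)
$F{\left(G \right)} = 2$
$F{\left(M \right)} w{\left(0,4 \right)} \left(-35\right) = 2 \left(-5 + 0\right) \left(-35\right) = 2 \left(-5\right) \left(-35\right) = \left(-10\right) \left(-35\right) = 350$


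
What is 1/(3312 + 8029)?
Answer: 1/11341 ≈ 8.8176e-5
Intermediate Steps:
1/(3312 + 8029) = 1/11341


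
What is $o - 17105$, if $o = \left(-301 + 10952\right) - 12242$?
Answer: $-18696$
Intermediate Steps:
$o = -1591$ ($o = 10651 - 12242 = -1591$)
$o - 17105 = -1591 - 17105 = -18696$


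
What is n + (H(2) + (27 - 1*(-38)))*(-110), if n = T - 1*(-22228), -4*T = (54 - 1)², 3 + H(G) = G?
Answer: 57943/4 ≈ 14486.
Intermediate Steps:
H(G) = -3 + G
T = -2809/4 (T = -(54 - 1)²/4 = -¼*53² = -¼*2809 = -2809/4 ≈ -702.25)
n = 86103/4 (n = -2809/4 - 1*(-22228) = -2809/4 + 22228 = 86103/4 ≈ 21526.)
n + (H(2) + (27 - 1*(-38)))*(-110) = 86103/4 + ((-3 + 2) + (27 - 1*(-38)))*(-110) = 86103/4 + (-1 + (27 + 38))*(-110) = 86103/4 + (-1 + 65)*(-110) = 86103/4 + 64*(-110) = 86103/4 - 7040 = 57943/4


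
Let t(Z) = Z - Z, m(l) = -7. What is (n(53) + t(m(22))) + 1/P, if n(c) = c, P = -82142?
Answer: 4353525/82142 ≈ 53.000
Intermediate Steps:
t(Z) = 0
(n(53) + t(m(22))) + 1/P = (53 + 0) + 1/(-82142) = 53 - 1/82142 = 4353525/82142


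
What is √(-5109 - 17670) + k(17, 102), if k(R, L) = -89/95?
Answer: -89/95 + 3*I*√2531 ≈ -0.93684 + 150.93*I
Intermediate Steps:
k(R, L) = -89/95 (k(R, L) = -89*1/95 = -89/95)
√(-5109 - 17670) + k(17, 102) = √(-5109 - 17670) - 89/95 = √(-22779) - 89/95 = 3*I*√2531 - 89/95 = -89/95 + 3*I*√2531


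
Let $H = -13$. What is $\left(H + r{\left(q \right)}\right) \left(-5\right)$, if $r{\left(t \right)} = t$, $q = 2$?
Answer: $55$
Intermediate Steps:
$\left(H + r{\left(q \right)}\right) \left(-5\right) = \left(-13 + 2\right) \left(-5\right) = \left(-11\right) \left(-5\right) = 55$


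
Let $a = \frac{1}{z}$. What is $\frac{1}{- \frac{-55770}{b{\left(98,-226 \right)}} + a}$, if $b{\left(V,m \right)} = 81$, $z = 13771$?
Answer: $\frac{371817}{256002917} \approx 0.0014524$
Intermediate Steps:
$a = \frac{1}{13771} \approx 7.2616 \cdot 10^{-5}$
$\frac{1}{- \frac{-55770}{b{\left(98,-226 \right)}} + a} = \frac{1}{- \frac{-55770}{81} + \frac{1}{13771}} = \frac{1}{\left(-1\right) \left(- \frac{18590}{27}\right) + \frac{1}{13771}} = \frac{1}{\frac{18590}{27} + \frac{1}{13771}} = \frac{1}{\frac{256002917}{371817}} = \frac{371817}{256002917}$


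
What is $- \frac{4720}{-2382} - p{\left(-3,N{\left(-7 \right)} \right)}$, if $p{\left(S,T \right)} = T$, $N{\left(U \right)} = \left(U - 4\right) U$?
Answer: $- \frac{89347}{1191} \approx -75.018$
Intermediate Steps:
$N{\left(U \right)} = U \left(-4 + U\right)$ ($N{\left(U \right)} = \left(-4 + U\right) U = U \left(-4 + U\right)$)
$- \frac{4720}{-2382} - p{\left(-3,N{\left(-7 \right)} \right)} = - \frac{4720}{-2382} - - 7 \left(-4 - 7\right) = \left(-4720\right) \left(- \frac{1}{2382}\right) - \left(-7\right) \left(-11\right) = \frac{2360}{1191} - 77 = - \frac{89347}{1191}$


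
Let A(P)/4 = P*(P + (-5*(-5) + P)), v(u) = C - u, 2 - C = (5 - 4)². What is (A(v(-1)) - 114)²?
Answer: 13924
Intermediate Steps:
C = 1 (C = 2 - (5 - 4)² = 2 - 1*1² = 2 - 1*1 = 2 - 1 = 1)
v(u) = 1 - u
A(P) = 4*P*(25 + 2*P) (A(P) = 4*(P*(P + (-5*(-5) + P))) = 4*(P*(P + (25 + P))) = 4*(P*(25 + 2*P)) = 4*P*(25 + 2*P))
(A(v(-1)) - 114)² = (4*(1 - 1*(-1))*(25 + 2*(1 - 1*(-1))) - 114)² = (4*(1 + 1)*(25 + 2*(1 + 1)) - 114)² = (4*2*(25 + 2*2) - 114)² = (4*2*(25 + 4) - 114)² = (4*2*29 - 114)² = (232 - 114)² = 118² = 13924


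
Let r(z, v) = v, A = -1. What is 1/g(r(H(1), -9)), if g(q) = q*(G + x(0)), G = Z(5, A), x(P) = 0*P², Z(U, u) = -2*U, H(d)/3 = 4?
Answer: 1/90 ≈ 0.011111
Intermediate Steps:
H(d) = 12 (H(d) = 3*4 = 12)
x(P) = 0
G = -10 (G = -2*5 = -10)
g(q) = -10*q (g(q) = q*(-10 + 0) = q*(-10) = -10*q)
1/g(r(H(1), -9)) = 1/(-10*(-9)) = 1/90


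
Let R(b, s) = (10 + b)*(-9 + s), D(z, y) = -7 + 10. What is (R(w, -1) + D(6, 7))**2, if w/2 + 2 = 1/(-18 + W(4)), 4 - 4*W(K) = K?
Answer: 253009/81 ≈ 3123.6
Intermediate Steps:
W(K) = 1 - K/4
w = -37/9 (w = -4 + 2/(-18 + (1 - 1/4*4)) = -4 + 2/(-18 + (1 - 1)) = -4 + 2/(-18 + 0) = -4 + 2/(-18) = -4 + 2*(-1/18) = -4 - 1/9 = -37/9 ≈ -4.1111)
D(z, y) = 3
R(b, s) = (-9 + s)*(10 + b)
(R(w, -1) + D(6, 7))**2 = ((-90 - 9*(-37/9) + 10*(-1) - 37/9*(-1)) + 3)**2 = ((-90 + 37 - 10 + 37/9) + 3)**2 = (-530/9 + 3)**2 = (-503/9)**2 = 253009/81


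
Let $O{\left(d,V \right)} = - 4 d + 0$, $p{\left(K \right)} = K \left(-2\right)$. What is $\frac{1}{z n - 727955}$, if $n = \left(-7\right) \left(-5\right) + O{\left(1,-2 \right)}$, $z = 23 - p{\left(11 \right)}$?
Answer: $- \frac{1}{726560} \approx -1.3763 \cdot 10^{-6}$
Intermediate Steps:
$p{\left(K \right)} = - 2 K$
$O{\left(d,V \right)} = - 4 d$
$z = 45$ ($z = 23 - \left(-2\right) 11 = 23 - -22 = 23 + 22 = 45$)
$n = 31$ ($n = \left(-7\right) \left(-5\right) - 4 = 35 - 4 = 31$)
$\frac{1}{z n - 727955} = \frac{1}{45 \cdot 31 - 727955} = \frac{1}{1395 - 727955} = \frac{1}{-726560} = - \frac{1}{726560}$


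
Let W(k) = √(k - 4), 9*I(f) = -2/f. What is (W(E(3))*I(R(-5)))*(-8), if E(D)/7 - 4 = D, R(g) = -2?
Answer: -8*√5/3 ≈ -5.9628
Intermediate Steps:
I(f) = -2/(9*f) (I(f) = (-2/f)/9 = -2/(9*f))
E(D) = 28 + 7*D
W(k) = √(-4 + k)
(W(E(3))*I(R(-5)))*(-8) = (√(-4 + (28 + 7*3))*(-2/9/(-2)))*(-8) = (√(-4 + (28 + 21))*(-2/9*(-½)))*(-8) = (√(-4 + 49)*(⅑))*(-8) = (√45*(⅑))*(-8) = ((3*√5)*(⅑))*(-8) = (√5/3)*(-8) = -8*√5/3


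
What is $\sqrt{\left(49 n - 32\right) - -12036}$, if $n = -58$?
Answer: $3 \sqrt{1018} \approx 95.718$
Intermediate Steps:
$\sqrt{\left(49 n - 32\right) - -12036} = \sqrt{\left(49 \left(-58\right) - 32\right) - -12036} = \sqrt{\left(-2842 - 32\right) + 12036} = \sqrt{-2874 + 12036} = \sqrt{9162} = 3 \sqrt{1018}$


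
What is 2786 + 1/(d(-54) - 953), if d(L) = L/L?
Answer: 2652271/952 ≈ 2786.0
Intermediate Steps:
d(L) = 1
2786 + 1/(d(-54) - 953) = 2786 + 1/(1 - 953) = 2786 + 1/(-952) = 2786 - 1/952 = 2652271/952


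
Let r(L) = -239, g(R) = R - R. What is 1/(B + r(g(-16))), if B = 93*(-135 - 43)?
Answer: -1/16793 ≈ -5.9549e-5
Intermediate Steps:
g(R) = 0
B = -16554 (B = 93*(-178) = -16554)
1/(B + r(g(-16))) = 1/(-16554 - 239) = 1/(-16793) = -1/16793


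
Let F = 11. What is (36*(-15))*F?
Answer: -5940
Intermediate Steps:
(36*(-15))*F = (36*(-15))*11 = -540*11 = -5940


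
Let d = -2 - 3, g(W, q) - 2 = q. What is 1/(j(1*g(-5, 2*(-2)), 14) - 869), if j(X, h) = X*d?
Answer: -1/859 ≈ -0.0011641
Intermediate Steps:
g(W, q) = 2 + q
d = -5
j(X, h) = -5*X (j(X, h) = X*(-5) = -5*X)
1/(j(1*g(-5, 2*(-2)), 14) - 869) = 1/(-5*(2 + 2*(-2)) - 869) = 1/(-5*(2 - 4) - 869) = 1/(-5*(-2) - 869) = 1/(10 - 869) = 1/(-859) = -1/859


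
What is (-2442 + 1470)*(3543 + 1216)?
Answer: -4625748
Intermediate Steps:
(-2442 + 1470)*(3543 + 1216) = -972*4759 = -4625748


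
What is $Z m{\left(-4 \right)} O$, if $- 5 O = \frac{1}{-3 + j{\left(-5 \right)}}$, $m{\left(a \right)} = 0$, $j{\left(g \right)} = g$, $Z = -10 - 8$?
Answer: $0$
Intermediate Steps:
$Z = -18$
$O = \frac{1}{40}$ ($O = - \frac{1}{5 \left(-3 - 5\right)} = - \frac{1}{5 \left(-8\right)} = \left(- \frac{1}{5}\right) \left(- \frac{1}{8}\right) = \frac{1}{40} \approx 0.025$)
$Z m{\left(-4 \right)} O = \left(-18\right) 0 \cdot \frac{1}{40} = 0 \cdot \frac{1}{40} = 0$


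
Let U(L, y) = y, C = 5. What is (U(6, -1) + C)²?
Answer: 16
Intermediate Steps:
(U(6, -1) + C)² = (-1 + 5)² = 4² = 16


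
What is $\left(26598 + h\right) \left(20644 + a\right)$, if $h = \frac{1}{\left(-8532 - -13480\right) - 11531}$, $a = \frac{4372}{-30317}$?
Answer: $\frac{15654955398311744}{28510973} \approx 5.4909 \cdot 10^{8}$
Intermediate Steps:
$a = - \frac{4372}{30317}$ ($a = 4372 \left(- \frac{1}{30317}\right) = - \frac{4372}{30317} \approx -0.14421$)
$h = - \frac{1}{6583}$ ($h = \frac{1}{\left(-8532 + 13480\right) - 11531} = \frac{1}{4948 - 11531} = \frac{1}{-6583} = - \frac{1}{6583} \approx -0.00015191$)
$\left(26598 + h\right) \left(20644 + a\right) = \left(26598 - \frac{1}{6583}\right) \left(20644 - \frac{4372}{30317}\right) = \frac{175094633}{6583} \cdot \frac{625859776}{30317} = \frac{15654955398311744}{28510973}$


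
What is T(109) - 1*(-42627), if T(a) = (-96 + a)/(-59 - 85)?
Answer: 6138275/144 ≈ 42627.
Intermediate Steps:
T(a) = ⅔ - a/144 (T(a) = (-96 + a)/(-144) = (-96 + a)*(-1/144) = ⅔ - a/144)
T(109) - 1*(-42627) = (⅔ - 1/144*109) - 1*(-42627) = (⅔ - 109/144) + 42627 = -13/144 + 42627 = 6138275/144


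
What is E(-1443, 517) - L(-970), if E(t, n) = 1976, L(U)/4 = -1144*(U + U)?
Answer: -8875464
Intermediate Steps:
L(U) = -9152*U (L(U) = 4*(-1144*(U + U)) = 4*(-2288*U) = -9152*U)
E(-1443, 517) - L(-970) = 1976 - (-9152)*(-970) = 1976 - 1*8877440 = 1976 - 8877440 = -8875464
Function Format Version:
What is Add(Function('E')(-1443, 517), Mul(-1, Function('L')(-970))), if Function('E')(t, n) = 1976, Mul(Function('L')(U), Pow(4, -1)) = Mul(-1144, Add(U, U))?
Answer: -8875464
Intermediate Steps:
Function('L')(U) = Mul(-9152, U) (Function('L')(U) = Mul(4, Mul(-1144, Add(U, U))) = Mul(4, Mul(-1144, Mul(2, U))) = Mul(4, Mul(-2288, U)) = Mul(-9152, U))
Add(Function('E')(-1443, 517), Mul(-1, Function('L')(-970))) = Add(1976, Mul(-1, Mul(-9152, -970))) = Add(1976, Mul(-1, 8877440)) = Add(1976, -8877440) = -8875464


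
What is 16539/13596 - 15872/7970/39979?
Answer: 878274878643/722021539580 ≈ 1.2164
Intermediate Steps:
16539/13596 - 15872/7970/39979 = 16539*(1/13596) - 15872*1/7970*(1/39979) = 5513/4532 - 7936/3985*1/39979 = 5513/4532 - 7936/159316315 = 878274878643/722021539580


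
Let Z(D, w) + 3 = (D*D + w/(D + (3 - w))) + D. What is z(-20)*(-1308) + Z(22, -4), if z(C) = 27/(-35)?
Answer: 1534569/1015 ≈ 1511.9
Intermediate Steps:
z(C) = -27/35 (z(C) = 27*(-1/35) = -27/35)
Z(D, w) = -3 + D + D² + w/(3 + D - w) (Z(D, w) = -3 + ((D*D + w/(D + (3 - w))) + D) = -3 + ((D² + w/(3 + D - w)) + D) = -3 + (D + D² + w/(3 + D - w)) = -3 + D + D² + w/(3 + D - w))
z(-20)*(-1308) + Z(22, -4) = -27/35*(-1308) + (-9 + 22³ + 4*(-4) + 4*22² - 1*22*(-4) - 1*(-4)*22²)/(3 + 22 - 1*(-4)) = 35316/35 + (-9 + 10648 - 16 + 4*484 + 88 - 1*(-4)*484)/(3 + 22 + 4) = 35316/35 + (-9 + 10648 - 16 + 1936 + 88 + 1936)/29 = 35316/35 + (1/29)*14583 = 35316/35 + 14583/29 = 1534569/1015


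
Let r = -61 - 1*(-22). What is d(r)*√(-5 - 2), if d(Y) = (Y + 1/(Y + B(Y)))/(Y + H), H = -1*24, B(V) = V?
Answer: 3043*I*√7/4914 ≈ 1.6384*I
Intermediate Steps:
r = -39 (r = -61 + 22 = -39)
H = -24
d(Y) = (Y + 1/(2*Y))/(-24 + Y) (d(Y) = (Y + 1/(Y + Y))/(Y - 24) = (Y + 1/(2*Y))/(-24 + Y))
d(r)*√(-5 - 2) = ((½ + (-39)²)/((-39)*(-24 - 39)))*√(-5 - 2) = (-1/39*(½ + 1521)/(-63))*√(-7) = (-1/39*(-1/63)*3043/2)*(I*√7) = 3043*(I*√7)/4914 = 3043*I*√7/4914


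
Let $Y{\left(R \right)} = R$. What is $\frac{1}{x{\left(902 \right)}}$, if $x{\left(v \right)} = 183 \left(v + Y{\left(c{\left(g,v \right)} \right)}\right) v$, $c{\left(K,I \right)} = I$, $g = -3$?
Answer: $\frac{1}{297779064} \approx 3.3582 \cdot 10^{-9}$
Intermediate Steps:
$x{\left(v \right)} = 366 v^{2}$ ($x{\left(v \right)} = 183 \left(v + v\right) v = 183 \cdot 2 v v = 366 v v = 366 v^{2}$)
$\frac{1}{x{\left(902 \right)}} = \frac{1}{366 \cdot 902^{2}} = \frac{1}{366 \cdot 813604} = \frac{1}{297779064}$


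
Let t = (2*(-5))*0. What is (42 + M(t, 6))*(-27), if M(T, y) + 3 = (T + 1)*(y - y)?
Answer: -1053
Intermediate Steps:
t = 0 (t = -10*0 = 0)
M(T, y) = -3 (M(T, y) = -3 + (T + 1)*(y - y) = -3 + (1 + T)*0 = -3 + 0 = -3)
(42 + M(t, 6))*(-27) = (42 - 3)*(-27) = 39*(-27) = -1053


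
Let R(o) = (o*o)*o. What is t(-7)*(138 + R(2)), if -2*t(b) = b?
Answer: 511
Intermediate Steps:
R(o) = o³ (R(o) = o²*o = o³)
t(b) = -b/2
t(-7)*(138 + R(2)) = (-½*(-7))*(138 + 2³) = 7*(138 + 8)/2 = (7/2)*146 = 511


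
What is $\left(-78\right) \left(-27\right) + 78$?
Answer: $2184$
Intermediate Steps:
$\left(-78\right) \left(-27\right) + 78 = 2106 + 78 = 2184$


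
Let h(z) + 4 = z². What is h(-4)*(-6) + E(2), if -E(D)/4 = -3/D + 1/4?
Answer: -67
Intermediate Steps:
h(z) = -4 + z²
E(D) = -1 + 12/D (E(D) = -4*(-3/D + 1/4) = -4*(-3/D + 1*(¼)) = -4*(-3/D + ¼) = -4*(¼ - 3/D) = -1 + 12/D)
h(-4)*(-6) + E(2) = (-4 + (-4)²)*(-6) + (12 - 1*2)/2 = (-4 + 16)*(-6) + (12 - 2)/2 = 12*(-6) + (½)*10 = -72 + 5 = -67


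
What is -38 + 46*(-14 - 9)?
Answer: -1096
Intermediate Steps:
-38 + 46*(-14 - 9) = -38 + 46*(-23) = -38 - 1058 = -1096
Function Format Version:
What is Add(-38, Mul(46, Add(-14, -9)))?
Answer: -1096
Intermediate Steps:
Add(-38, Mul(46, Add(-14, -9))) = Add(-38, Mul(46, -23)) = Add(-38, -1058) = -1096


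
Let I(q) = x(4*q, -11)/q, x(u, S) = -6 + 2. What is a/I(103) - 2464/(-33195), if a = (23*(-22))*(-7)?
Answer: -6055194607/66390 ≈ -91206.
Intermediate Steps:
x(u, S) = -4
a = 3542 (a = -506*(-7) = 3542)
I(q) = -4/q
a/I(103) - 2464/(-33195) = 3542/((-4/103)) - 2464/(-33195) = 3542/((-4*1/103)) - 2464*(-1/33195) = 3542/(-4/103) + 2464/33195 = 3542*(-103/4) + 2464/33195 = -182413/2 + 2464/33195 = -6055194607/66390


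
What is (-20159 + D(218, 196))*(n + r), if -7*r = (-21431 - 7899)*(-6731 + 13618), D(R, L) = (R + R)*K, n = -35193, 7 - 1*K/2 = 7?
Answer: -581009332583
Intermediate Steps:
K = 0 (K = 14 - 2*7 = 14 - 14 = 0)
D(R, L) = 0 (D(R, L) = (R + R)*0 = (2*R)*0 = 0)
r = 28856530 (r = -(-21431 - 7899)*(-6731 + 13618)/7 = -(-4190)*6887 = -⅐*(-201995710) = 28856530)
(-20159 + D(218, 196))*(n + r) = (-20159 + 0)*(-35193 + 28856530) = -20159*28821337 = -581009332583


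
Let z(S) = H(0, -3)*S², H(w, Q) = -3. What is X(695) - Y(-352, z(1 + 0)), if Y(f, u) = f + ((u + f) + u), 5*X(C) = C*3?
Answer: 1127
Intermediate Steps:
z(S) = -3*S²
X(C) = 3*C/5 (X(C) = (C*3)/5 = (3*C)/5 = 3*C/5)
Y(f, u) = 2*f + 2*u (Y(f, u) = f + ((f + u) + u) = f + (f + 2*u) = 2*f + 2*u)
X(695) - Y(-352, z(1 + 0)) = (⅗)*695 - (2*(-352) + 2*(-3*(1 + 0)²)) = 417 - (-704 + 2*(-3*1²)) = 417 - (-704 + 2*(-3*1)) = 417 - (-704 + 2*(-3)) = 417 - (-704 - 6) = 417 - 1*(-710) = 417 + 710 = 1127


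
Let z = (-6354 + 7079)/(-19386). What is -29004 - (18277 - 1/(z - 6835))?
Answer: -6264923298221/132504035 ≈ -47281.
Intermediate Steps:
z = -725/19386 (z = 725*(-1/19386) = -725/19386 ≈ -0.037398)
-29004 - (18277 - 1/(z - 6835)) = -29004 - (18277 - 1/(-725/19386 - 6835)) = -29004 - (18277 - 1/(-132504035/19386)) = -29004 - (18277 - 1*(-19386/132504035)) = -29004 - (18277 + 19386/132504035) = -29004 - 1*2421776267081/132504035 = -29004 - 2421776267081/132504035 = -6264923298221/132504035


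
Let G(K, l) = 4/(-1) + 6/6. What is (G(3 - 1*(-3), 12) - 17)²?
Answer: 400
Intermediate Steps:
G(K, l) = -3 (G(K, l) = 4*(-1) + 6*(⅙) = -4 + 1 = -3)
(G(3 - 1*(-3), 12) - 17)² = (-3 - 17)² = (-20)² = 400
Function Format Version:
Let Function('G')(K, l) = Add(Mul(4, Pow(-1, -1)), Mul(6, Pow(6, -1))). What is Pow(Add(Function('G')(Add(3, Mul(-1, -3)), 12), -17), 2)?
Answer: 400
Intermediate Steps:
Function('G')(K, l) = -3 (Function('G')(K, l) = Add(Mul(4, -1), Mul(6, Rational(1, 6))) = Add(-4, 1) = -3)
Pow(Add(Function('G')(Add(3, Mul(-1, -3)), 12), -17), 2) = Pow(Add(-3, -17), 2) = Pow(-20, 2) = 400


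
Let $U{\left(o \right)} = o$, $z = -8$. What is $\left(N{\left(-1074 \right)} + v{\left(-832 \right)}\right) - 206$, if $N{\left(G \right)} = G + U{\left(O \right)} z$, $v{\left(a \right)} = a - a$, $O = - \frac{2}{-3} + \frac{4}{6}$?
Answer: $- \frac{3872}{3} \approx -1290.7$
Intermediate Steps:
$O = \frac{4}{3}$ ($O = \left(-2\right) \left(- \frac{1}{3}\right) + 4 \cdot \frac{1}{6} = \frac{2}{3} + \frac{2}{3} = \frac{4}{3} \approx 1.3333$)
$v{\left(a \right)} = 0$
$N{\left(G \right)} = - \frac{32}{3} + G$ ($N{\left(G \right)} = G + \frac{4}{3} \left(-8\right) = G - \frac{32}{3} = - \frac{32}{3} + G$)
$\left(N{\left(-1074 \right)} + v{\left(-832 \right)}\right) - 206 = \left(\left(- \frac{32}{3} - 1074\right) + 0\right) - 206 = \left(- \frac{3254}{3} + 0\right) - 206 = - \frac{3254}{3} - 206 = - \frac{3872}{3}$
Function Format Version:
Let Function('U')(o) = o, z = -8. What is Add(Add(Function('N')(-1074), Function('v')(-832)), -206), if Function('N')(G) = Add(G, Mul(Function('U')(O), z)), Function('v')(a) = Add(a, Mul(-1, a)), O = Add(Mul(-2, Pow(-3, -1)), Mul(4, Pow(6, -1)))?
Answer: Rational(-3872, 3) ≈ -1290.7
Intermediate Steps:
O = Rational(4, 3) (O = Add(Mul(-2, Rational(-1, 3)), Mul(4, Rational(1, 6))) = Add(Rational(2, 3), Rational(2, 3)) = Rational(4, 3) ≈ 1.3333)
Function('v')(a) = 0
Function('N')(G) = Add(Rational(-32, 3), G) (Function('N')(G) = Add(G, Mul(Rational(4, 3), -8)) = Add(G, Rational(-32, 3)) = Add(Rational(-32, 3), G))
Add(Add(Function('N')(-1074), Function('v')(-832)), -206) = Add(Add(Add(Rational(-32, 3), -1074), 0), -206) = Add(Add(Rational(-3254, 3), 0), -206) = Add(Rational(-3254, 3), -206) = Rational(-3872, 3)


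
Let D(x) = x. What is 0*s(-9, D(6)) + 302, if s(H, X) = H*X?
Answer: 302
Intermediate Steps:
0*s(-9, D(6)) + 302 = 0*(-9*6) + 302 = 0*(-54) + 302 = 0 + 302 = 302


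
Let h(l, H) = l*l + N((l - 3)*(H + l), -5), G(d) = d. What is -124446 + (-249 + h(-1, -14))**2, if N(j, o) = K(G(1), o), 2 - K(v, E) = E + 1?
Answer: -65882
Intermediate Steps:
K(v, E) = 1 - E (K(v, E) = 2 - (E + 1) = 2 - (1 + E) = 2 + (-1 - E) = 1 - E)
N(j, o) = 1 - o
h(l, H) = 6 + l**2 (h(l, H) = l*l + (1 - 1*(-5)) = l**2 + (1 + 5) = l**2 + 6 = 6 + l**2)
-124446 + (-249 + h(-1, -14))**2 = -124446 + (-249 + (6 + (-1)**2))**2 = -124446 + (-249 + (6 + 1))**2 = -124446 + (-249 + 7)**2 = -124446 + (-242)**2 = -124446 + 58564 = -65882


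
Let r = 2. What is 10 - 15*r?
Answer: -20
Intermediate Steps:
10 - 15*r = 10 - 15*2 = 10 - 30 = -20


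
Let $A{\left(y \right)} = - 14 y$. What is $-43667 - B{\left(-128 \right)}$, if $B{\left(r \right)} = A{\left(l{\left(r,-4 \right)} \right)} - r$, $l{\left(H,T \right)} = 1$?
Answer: $-43781$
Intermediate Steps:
$B{\left(r \right)} = -14 - r$ ($B{\left(r \right)} = \left(-14\right) 1 - r = -14 - r$)
$-43667 - B{\left(-128 \right)} = -43667 - \left(-14 - -128\right) = -43667 - \left(-14 + 128\right) = -43667 - 114 = -43781$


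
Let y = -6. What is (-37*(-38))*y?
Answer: -8436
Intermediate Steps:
(-37*(-38))*y = -37*(-38)*(-6) = 1406*(-6) = -8436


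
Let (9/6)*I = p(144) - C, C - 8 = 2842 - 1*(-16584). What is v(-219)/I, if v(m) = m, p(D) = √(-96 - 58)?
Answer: 6384069/377680510 + 657*I*√154/755361020 ≈ 0.016903 + 1.0794e-5*I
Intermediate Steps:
p(D) = I*√154 (p(D) = √(-154) = I*√154)
C = 19434 (C = 8 + (2842 - 1*(-16584)) = 8 + (2842 + 16584) = 8 + 19426 = 19434)
I = -12956 + 2*I*√154/3 (I = 2*(I*√154 - 1*19434)/3 = 2*(I*√154 - 19434)/3 = 2*(-19434 + I*√154)/3 = -12956 + 2*I*√154/3 ≈ -12956.0 + 8.2731*I)
v(-219)/I = -219/(-12956 + 2*I*√154/3)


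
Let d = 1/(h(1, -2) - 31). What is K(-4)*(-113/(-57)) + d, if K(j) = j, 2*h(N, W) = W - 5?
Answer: -3478/437 ≈ -7.9588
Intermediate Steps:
h(N, W) = -5/2 + W/2 (h(N, W) = (W - 5)/2 = (-5 + W)/2 = -5/2 + W/2)
d = -2/69 (d = 1/((-5/2 + (1/2)*(-2)) - 31) = 1/((-5/2 - 1) - 31) = 1/(-7/2 - 31) = 1/(-69/2) = -2/69 ≈ -0.028986)
K(-4)*(-113/(-57)) + d = -(-452)/(-57) - 2/69 = -(-452)*(-1)/57 - 2/69 = -4*113/57 - 2/69 = -452/57 - 2/69 = -3478/437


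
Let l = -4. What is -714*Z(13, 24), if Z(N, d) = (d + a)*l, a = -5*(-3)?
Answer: 111384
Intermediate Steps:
a = 15
Z(N, d) = -60 - 4*d (Z(N, d) = (d + 15)*(-4) = (15 + d)*(-4) = -60 - 4*d)
-714*Z(13, 24) = -714*(-60 - 4*24) = -714*(-60 - 96) = -714*(-156) = 111384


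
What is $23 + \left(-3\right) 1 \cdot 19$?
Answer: $-34$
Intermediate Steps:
$23 + \left(-3\right) 1 \cdot 19 = 23 - 57 = -34$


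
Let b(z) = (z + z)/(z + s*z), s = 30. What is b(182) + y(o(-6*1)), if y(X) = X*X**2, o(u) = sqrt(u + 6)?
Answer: 2/31 ≈ 0.064516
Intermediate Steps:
o(u) = sqrt(6 + u)
b(z) = 2/31 (b(z) = (z + z)/(z + 30*z) = (2*z)/((31*z)) = (2*z)*(1/(31*z)) = 2/31)
y(X) = X**3
b(182) + y(o(-6*1)) = 2/31 + (sqrt(6 - 6*1))**3 = 2/31 + (sqrt(6 - 6))**3 = 2/31 + (sqrt(0))**3 = 2/31 + 0**3 = 2/31 + 0 = 2/31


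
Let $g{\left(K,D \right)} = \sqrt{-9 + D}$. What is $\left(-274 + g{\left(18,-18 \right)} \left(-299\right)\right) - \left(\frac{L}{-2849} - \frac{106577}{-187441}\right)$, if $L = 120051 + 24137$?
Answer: $- \frac{10872564821}{48547219} - 897 i \sqrt{3} \approx -223.96 - 1553.7 i$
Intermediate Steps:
$L = 144188$
$\left(-274 + g{\left(18,-18 \right)} \left(-299\right)\right) - \left(\frac{L}{-2849} - \frac{106577}{-187441}\right) = \left(-274 + \sqrt{-9 - 18} \left(-299\right)\right) - \left(\frac{144188}{-2849} - \frac{106577}{-187441}\right) = \left(-274 + \sqrt{-27} \left(-299\right)\right) - \left(144188 \left(- \frac{1}{2849}\right) - - \frac{106577}{187441}\right) = \left(-274 + 3 i \sqrt{3} \left(-299\right)\right) - \left(- \frac{13108}{259} + \frac{106577}{187441}\right) = \left(-274 - 897 i \sqrt{3}\right) - - \frac{2429373185}{48547219} = \left(-274 - 897 i \sqrt{3}\right) + \frac{2429373185}{48547219} = - \frac{10872564821}{48547219} - 897 i \sqrt{3}$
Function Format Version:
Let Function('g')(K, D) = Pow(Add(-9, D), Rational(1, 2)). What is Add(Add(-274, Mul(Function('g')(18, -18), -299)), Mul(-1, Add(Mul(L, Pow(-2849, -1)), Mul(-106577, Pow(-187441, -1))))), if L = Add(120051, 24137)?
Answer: Add(Rational(-10872564821, 48547219), Mul(-897, I, Pow(3, Rational(1, 2)))) ≈ Add(-223.96, Mul(-1553.7, I))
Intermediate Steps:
L = 144188
Add(Add(-274, Mul(Function('g')(18, -18), -299)), Mul(-1, Add(Mul(L, Pow(-2849, -1)), Mul(-106577, Pow(-187441, -1))))) = Add(Add(-274, Mul(Pow(Add(-9, -18), Rational(1, 2)), -299)), Mul(-1, Add(Mul(144188, Pow(-2849, -1)), Mul(-106577, Pow(-187441, -1))))) = Add(Add(-274, Mul(Pow(-27, Rational(1, 2)), -299)), Mul(-1, Add(Mul(144188, Rational(-1, 2849)), Mul(-106577, Rational(-1, 187441))))) = Add(Add(-274, Mul(Mul(3, I, Pow(3, Rational(1, 2))), -299)), Mul(-1, Add(Rational(-13108, 259), Rational(106577, 187441)))) = Add(Add(-274, Mul(-897, I, Pow(3, Rational(1, 2)))), Mul(-1, Rational(-2429373185, 48547219))) = Add(Add(-274, Mul(-897, I, Pow(3, Rational(1, 2)))), Rational(2429373185, 48547219)) = Add(Rational(-10872564821, 48547219), Mul(-897, I, Pow(3, Rational(1, 2))))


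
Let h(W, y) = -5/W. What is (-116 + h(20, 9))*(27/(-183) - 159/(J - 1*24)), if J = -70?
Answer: -4116645/22936 ≈ -179.48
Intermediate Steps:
(-116 + h(20, 9))*(27/(-183) - 159/(J - 1*24)) = (-116 - 5/20)*(27/(-183) - 159/(-70 - 1*24)) = (-116 - 5*1/20)*(27*(-1/183) - 159/(-70 - 24)) = (-116 - ¼)*(-9/61 - 159/(-94)) = -465*(-9/61 - 159*(-1/94))/4 = -465*(-9/61 + 159/94)/4 = -465/4*8853/5734 = -4116645/22936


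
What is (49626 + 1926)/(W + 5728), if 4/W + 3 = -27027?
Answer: 348362640/38706959 ≈ 9.0000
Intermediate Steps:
W = -2/13515 (W = 4/(-3 - 27027) = 4/(-27030) = 4*(-1/27030) = -2/13515 ≈ -0.00014798)
(49626 + 1926)/(W + 5728) = (49626 + 1926)/(-2/13515 + 5728) = 51552/(77413918/13515) = 51552*(13515/77413918) = 348362640/38706959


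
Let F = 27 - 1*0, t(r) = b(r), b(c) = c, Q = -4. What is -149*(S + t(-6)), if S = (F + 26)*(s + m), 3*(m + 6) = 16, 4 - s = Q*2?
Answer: -265816/3 ≈ -88605.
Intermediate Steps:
s = 12 (s = 4 - (-4)*2 = 4 - 1*(-8) = 4 + 8 = 12)
m = -2/3 (m = -6 + (1/3)*16 = -6 + 16/3 = -2/3 ≈ -0.66667)
t(r) = r
F = 27 (F = 27 + 0 = 27)
S = 1802/3 (S = (27 + 26)*(12 - 2/3) = 53*(34/3) = 1802/3 ≈ 600.67)
-149*(S + t(-6)) = -149*(1802/3 - 6) = -149*1784/3 = -265816/3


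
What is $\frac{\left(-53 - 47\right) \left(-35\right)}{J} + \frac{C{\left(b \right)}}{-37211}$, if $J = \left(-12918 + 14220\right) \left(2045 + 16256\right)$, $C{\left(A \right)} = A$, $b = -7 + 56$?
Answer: $- \frac{74094907}{63332861523} \approx -0.0011699$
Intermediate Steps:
$b = 49$
$J = 23827902$ ($J = 1302 \cdot 18301 = 23827902$)
$\frac{\left(-53 - 47\right) \left(-35\right)}{J} + \frac{C{\left(b \right)}}{-37211} = \frac{\left(-53 - 47\right) \left(-35\right)}{23827902} + \frac{49}{-37211} = \left(-100\right) \left(-35\right) \frac{1}{23827902} + 49 \left(- \frac{1}{37211}\right) = 3500 \cdot \frac{1}{23827902} - \frac{49}{37211} = \frac{250}{1701993} - \frac{49}{37211} = - \frac{74094907}{63332861523}$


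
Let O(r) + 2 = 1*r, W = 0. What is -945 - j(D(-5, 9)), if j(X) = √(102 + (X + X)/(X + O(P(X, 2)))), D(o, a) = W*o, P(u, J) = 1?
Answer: -945 - √102 ≈ -955.10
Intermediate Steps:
O(r) = -2 + r (O(r) = -2 + 1*r = -2 + r)
D(o, a) = 0 (D(o, a) = 0*o = 0)
j(X) = √(102 + 2*X/(-1 + X)) (j(X) = √(102 + (X + X)/(X + (-2 + 1))) = √(102 + (2*X)/(X - 1)) = √(102 + (2*X)/(-1 + X)) = √(102 + 2*X/(-1 + X)))
-945 - j(D(-5, 9)) = -945 - √2*√((-51 + 52*0)/(-1 + 0)) = -945 - √2*√((-51 + 0)/(-1)) = -945 - √2*√(-1*(-51)) = -945 - √2*√51 = -945 - √102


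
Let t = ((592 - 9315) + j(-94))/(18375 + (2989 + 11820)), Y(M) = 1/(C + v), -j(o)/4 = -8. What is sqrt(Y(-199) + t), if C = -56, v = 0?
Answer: I*sqrt(943452230)/58072 ≈ 0.52892*I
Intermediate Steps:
j(o) = 32 (j(o) = -4*(-8) = 32)
Y(M) = -1/56 (Y(M) = 1/(-56 + 0) = 1/(-56) = -1/56)
t = -8691/33184 (t = ((592 - 9315) + 32)/(18375 + (2989 + 11820)) = (-8723 + 32)/(18375 + 14809) = -8691/33184 ≈ -0.26190)
sqrt(Y(-199) + t) = sqrt(-1/56 - 8691/33184) = sqrt(-64985/232288) = I*sqrt(943452230)/58072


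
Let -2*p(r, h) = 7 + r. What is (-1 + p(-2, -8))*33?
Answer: -231/2 ≈ -115.50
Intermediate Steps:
p(r, h) = -7/2 - r/2 (p(r, h) = -(7 + r)/2 = -7/2 - r/2)
(-1 + p(-2, -8))*33 = (-1 + (-7/2 - 1/2*(-2)))*33 = (-1 + (-7/2 + 1))*33 = (-1 - 5/2)*33 = -7/2*33 = -231/2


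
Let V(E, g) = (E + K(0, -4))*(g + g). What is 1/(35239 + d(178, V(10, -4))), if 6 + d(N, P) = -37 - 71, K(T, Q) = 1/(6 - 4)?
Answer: 1/35125 ≈ 2.8470e-5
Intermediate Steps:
K(T, Q) = 1/2
V(E, g) = 2*g*(1/2 + E) (V(E, g) = (E + 1/2)*(g + g) = (1/2 + E)*(2*g) = 2*g*(1/2 + E))
d(N, P) = -114 (d(N, P) = -6 + (-37 - 71) = -6 - 108 = -114)
1/(35239 + d(178, V(10, -4))) = 1/(35239 - 114) = 1/35125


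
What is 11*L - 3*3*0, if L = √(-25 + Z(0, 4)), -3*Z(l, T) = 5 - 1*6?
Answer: 11*I*√222/3 ≈ 54.632*I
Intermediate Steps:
Z(l, T) = ⅓ (Z(l, T) = -(5 - 1*6)/3 = -(5 - 6)/3 = -⅓*(-1) = ⅓)
L = I*√222/3 (L = √(-25 + ⅓) = √(-74/3) = I*√222/3 ≈ 4.9666*I)
11*L - 3*3*0 = 11*(I*√222/3) - 3*3*0 = 11*I*√222/3 - 9*0 = 11*I*√222/3 + 0 = 11*I*√222/3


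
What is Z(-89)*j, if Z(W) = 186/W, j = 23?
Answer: -4278/89 ≈ -48.067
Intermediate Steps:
Z(-89)*j = (186/(-89))*23 = (186*(-1/89))*23 = -186/89*23 = -4278/89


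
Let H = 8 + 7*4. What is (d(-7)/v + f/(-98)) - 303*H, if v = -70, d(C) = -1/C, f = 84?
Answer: -5345341/490 ≈ -10909.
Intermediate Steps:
H = 36 (H = 8 + 28 = 36)
(d(-7)/v + f/(-98)) - 303*H = (-1/(-7)/(-70) + 84/(-98)) - 303*36 = (-1*(-⅐)*(-1/70) + 84*(-1/98)) - 10908 = ((⅐)*(-1/70) - 6/7) - 10908 = (-1/490 - 6/7) - 10908 = -421/490 - 10908 = -5345341/490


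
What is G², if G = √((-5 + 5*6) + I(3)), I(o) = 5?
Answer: 30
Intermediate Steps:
G = √30 (G = √((-5 + 5*6) + 5) = √((-5 + 30) + 5) = √(25 + 5) = √30 ≈ 5.4772)
G² = (√30)² = 30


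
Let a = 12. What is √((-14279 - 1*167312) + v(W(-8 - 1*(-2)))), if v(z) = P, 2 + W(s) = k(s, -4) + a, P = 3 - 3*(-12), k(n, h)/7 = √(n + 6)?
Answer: 4*I*√11347 ≈ 426.09*I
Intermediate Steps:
k(n, h) = 7*√(6 + n) (k(n, h) = 7*√(n + 6) = 7*√(6 + n))
P = 39 (P = 3 + 36 = 39)
W(s) = 10 + 7*√(6 + s) (W(s) = -2 + (7*√(6 + s) + 12) = -2 + (12 + 7*√(6 + s)) = 10 + 7*√(6 + s))
v(z) = 39
√((-14279 - 1*167312) + v(W(-8 - 1*(-2)))) = √((-14279 - 1*167312) + 39) = √((-14279 - 167312) + 39) = √(-181591 + 39) = √(-181552) = 4*I*√11347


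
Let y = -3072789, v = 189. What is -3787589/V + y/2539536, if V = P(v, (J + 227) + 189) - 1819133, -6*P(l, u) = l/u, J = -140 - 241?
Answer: 13429679937523/15399186759568 ≈ 0.87210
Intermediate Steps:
J = -381
P(l, u) = -l/(6*u)
V = -18191339/10 (V = -⅙*189/((-381 + 227) + 189) - 1819133 = -⅙*189/(-154 + 189) - 1819133 = -⅙*189/35 - 1819133 = -⅙*189*1/35 - 1819133 = -9/10 - 1819133 = -18191339/10 ≈ -1.8191e+6)
-3787589/V + y/2539536 = -3787589/(-18191339/10) - 3072789/2539536 = -3787589*(-10/18191339) - 3072789*1/2539536 = 37875890/18191339 - 1024263/846512 = 13429679937523/15399186759568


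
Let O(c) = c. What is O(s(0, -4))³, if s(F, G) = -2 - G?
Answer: 8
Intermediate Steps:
O(s(0, -4))³ = (-2 - 1*(-4))³ = (-2 + 4)³ = 2³ = 8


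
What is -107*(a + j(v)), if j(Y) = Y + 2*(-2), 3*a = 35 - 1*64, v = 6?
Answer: 2461/3 ≈ 820.33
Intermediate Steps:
a = -29/3 (a = (35 - 1*64)/3 = (35 - 64)/3 = (⅓)*(-29) = -29/3 ≈ -9.6667)
j(Y) = -4 + Y (j(Y) = Y - 4 = -4 + Y)
-107*(a + j(v)) = -107*(-29/3 + (-4 + 6)) = -107*(-29/3 + 2) = -107*(-23/3) = 2461/3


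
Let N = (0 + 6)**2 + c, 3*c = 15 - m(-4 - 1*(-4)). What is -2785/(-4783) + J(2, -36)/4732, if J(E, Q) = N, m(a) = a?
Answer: 13374723/22633156 ≈ 0.59093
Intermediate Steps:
c = 5 (c = (15 - (-4 - 1*(-4)))/3 = (15 - (-4 + 4))/3 = (15 - 1*0)/3 = (15 + 0)/3 = (1/3)*15 = 5)
N = 41 (N = (0 + 6)**2 + 5 = 6**2 + 5 = 36 + 5 = 41)
J(E, Q) = 41
-2785/(-4783) + J(2, -36)/4732 = -2785/(-4783) + 41/4732 = -2785*(-1/4783) + 41*(1/4732) = 2785/4783 + 41/4732 = 13374723/22633156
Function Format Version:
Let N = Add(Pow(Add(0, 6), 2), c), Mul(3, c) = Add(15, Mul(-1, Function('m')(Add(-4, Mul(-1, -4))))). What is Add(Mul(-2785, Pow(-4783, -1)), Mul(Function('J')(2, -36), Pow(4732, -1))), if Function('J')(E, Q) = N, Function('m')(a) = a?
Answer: Rational(13374723, 22633156) ≈ 0.59093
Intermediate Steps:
c = 5 (c = Mul(Rational(1, 3), Add(15, Mul(-1, Add(-4, Mul(-1, -4))))) = Mul(Rational(1, 3), Add(15, Mul(-1, Add(-4, 4)))) = Mul(Rational(1, 3), Add(15, Mul(-1, 0))) = Mul(Rational(1, 3), Add(15, 0)) = Mul(Rational(1, 3), 15) = 5)
N = 41 (N = Add(Pow(Add(0, 6), 2), 5) = Add(Pow(6, 2), 5) = Add(36, 5) = 41)
Function('J')(E, Q) = 41
Add(Mul(-2785, Pow(-4783, -1)), Mul(Function('J')(2, -36), Pow(4732, -1))) = Add(Mul(-2785, Pow(-4783, -1)), Mul(41, Pow(4732, -1))) = Add(Mul(-2785, Rational(-1, 4783)), Mul(41, Rational(1, 4732))) = Add(Rational(2785, 4783), Rational(41, 4732)) = Rational(13374723, 22633156)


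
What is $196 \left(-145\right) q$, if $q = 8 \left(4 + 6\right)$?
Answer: $-2273600$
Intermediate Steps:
$q = 80$ ($q = 8 \cdot 10 = 80$)
$196 \left(-145\right) q = 196 \left(-145\right) 80 = \left(-28420\right) 80 = -2273600$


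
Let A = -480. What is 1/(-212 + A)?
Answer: -1/692 ≈ -0.0014451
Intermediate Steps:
1/(-212 + A) = 1/(-212 - 480) = 1/(-692) = -1/692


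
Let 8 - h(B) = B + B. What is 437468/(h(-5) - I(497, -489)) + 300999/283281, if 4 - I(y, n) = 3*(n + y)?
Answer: 20656301745/1794113 ≈ 11513.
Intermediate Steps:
h(B) = 8 - 2*B (h(B) = 8 - (B + B) = 8 - 2*B)
I(y, n) = 4 - 3*n - 3*y (I(y, n) = 4 - 3*(n + y) = 4 - (3*n + 3*y) = 4 + (-3*n - 3*y) = 4 - 3*n - 3*y)
437468/(h(-5) - I(497, -489)) + 300999/283281 = 437468/((8 - 2*(-5)) - (4 - 3*(-489) - 3*497)) + 300999/283281 = 437468/((8 + 10) - (4 + 1467 - 1491)) + 300999*(1/283281) = 437468/(18 - 1*(-20)) + 100333/94427 = 437468/(18 + 20) + 100333/94427 = 437468/38 + 100333/94427 = 437468*(1/38) + 100333/94427 = 218734/19 + 100333/94427 = 20656301745/1794113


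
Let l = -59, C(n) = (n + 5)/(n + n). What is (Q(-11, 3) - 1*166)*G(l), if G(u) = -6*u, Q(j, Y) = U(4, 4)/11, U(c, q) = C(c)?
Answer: -2584023/44 ≈ -58728.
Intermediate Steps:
C(n) = (5 + n)/(2*n) (C(n) = (5 + n)/((2*n)) = (5 + n)*(1/(2*n)) = (5 + n)/(2*n))
U(c, q) = (5 + c)/(2*c)
Q(j, Y) = 9/88 (Q(j, Y) = ((1/2)*(5 + 4)/4)/11 = ((1/2)*(1/4)*9)*(1/11) = (9/8)*(1/11) = 9/88)
(Q(-11, 3) - 1*166)*G(l) = (9/88 - 1*166)*(-6*(-59)) = (9/88 - 166)*354 = -14599/88*354 = -2584023/44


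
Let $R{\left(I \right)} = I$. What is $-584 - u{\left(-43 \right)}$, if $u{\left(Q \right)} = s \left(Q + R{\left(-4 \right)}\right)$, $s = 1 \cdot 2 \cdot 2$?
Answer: $-396$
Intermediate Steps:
$s = 4$ ($s = 2 \cdot 2 = 4$)
$u{\left(Q \right)} = -16 + 4 Q$ ($u{\left(Q \right)} = 4 \left(Q - 4\right) = 4 \left(-4 + Q\right) = -16 + 4 Q$)
$-584 - u{\left(-43 \right)} = -584 - \left(-16 + 4 \left(-43\right)\right) = -584 - \left(-16 - 172\right) = -584 - -188 = -584 + 188 = -396$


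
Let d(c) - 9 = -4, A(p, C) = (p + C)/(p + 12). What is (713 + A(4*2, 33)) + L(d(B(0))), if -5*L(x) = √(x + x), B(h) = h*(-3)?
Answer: 14301/20 - √10/5 ≈ 714.42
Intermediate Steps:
B(h) = -3*h
A(p, C) = (C + p)/(12 + p)
d(c) = 5 (d(c) = 9 - 4 = 5)
L(x) = -√2*√x/5 (L(x) = -√(x + x)/5 = -√2*√x/5)
(713 + A(4*2, 33)) + L(d(B(0))) = (713 + (33 + 4*2)/(12 + 4*2)) - √2*√5/5 = (713 + (33 + 8)/(12 + 8)) - √10/5 = (713 + 41/20) - √10/5 = 14301/20 - √10/5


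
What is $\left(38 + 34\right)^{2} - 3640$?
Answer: $1544$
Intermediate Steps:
$\left(38 + 34\right)^{2} - 3640 = 72^{2} - 3640 = 5184 - 3640 = 1544$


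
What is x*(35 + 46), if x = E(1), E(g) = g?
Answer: 81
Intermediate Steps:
x = 1
x*(35 + 46) = 1*(35 + 46) = 1*81 = 81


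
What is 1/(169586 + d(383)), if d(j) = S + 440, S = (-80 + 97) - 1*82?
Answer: 1/169961 ≈ 5.8837e-6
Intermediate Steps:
S = -65 (S = 17 - 82 = -65)
d(j) = 375 (d(j) = -65 + 440 = 375)
1/(169586 + d(383)) = 1/(169586 + 375) = 1/169961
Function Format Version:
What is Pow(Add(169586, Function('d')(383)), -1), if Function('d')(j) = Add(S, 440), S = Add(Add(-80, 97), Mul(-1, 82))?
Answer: Rational(1, 169961) ≈ 5.8837e-6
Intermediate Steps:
S = -65 (S = Add(17, -82) = -65)
Function('d')(j) = 375 (Function('d')(j) = Add(-65, 440) = 375)
Pow(Add(169586, Function('d')(383)), -1) = Pow(Add(169586, 375), -1) = Pow(169961, -1) = Rational(1, 169961)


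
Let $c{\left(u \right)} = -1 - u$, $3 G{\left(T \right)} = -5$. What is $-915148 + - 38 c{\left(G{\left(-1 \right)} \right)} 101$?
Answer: $- \frac{2753120}{3} \approx -9.1771 \cdot 10^{5}$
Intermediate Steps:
$G{\left(T \right)} = - \frac{5}{3}$ ($G{\left(T \right)} = \frac{1}{3} \left(-5\right) = - \frac{5}{3}$)
$-915148 + - 38 c{\left(G{\left(-1 \right)} \right)} 101 = -915148 + - 38 \left(-1 - - \frac{5}{3}\right) 101 = -915148 + - 38 \left(-1 + \frac{5}{3}\right) 101 = -915148 + \left(-38\right) \frac{2}{3} \cdot 101 = -915148 - \frac{7676}{3} = - \frac{2753120}{3}$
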